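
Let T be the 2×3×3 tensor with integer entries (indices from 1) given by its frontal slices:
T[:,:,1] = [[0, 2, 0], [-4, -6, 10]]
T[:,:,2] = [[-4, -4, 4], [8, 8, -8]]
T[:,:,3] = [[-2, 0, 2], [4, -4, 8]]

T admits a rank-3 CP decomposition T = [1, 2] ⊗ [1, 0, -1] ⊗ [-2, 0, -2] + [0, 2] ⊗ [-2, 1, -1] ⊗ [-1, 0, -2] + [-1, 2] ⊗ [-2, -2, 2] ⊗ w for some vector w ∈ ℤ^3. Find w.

Subtract the known terms from T to get the rank-1 residual R = [-1, 2] ⊗ [-2, -2, 2] ⊗ w, so R[i,j,k] = a[i]·b[j]·w[k]. Pick indices with nonzero a[1]·b[1] = (-1)·(-2) = 2. Only the fibre through (1,1,·) is needed: R[1,1,:] = T[1,1,:] − Σₗ aₗ[1]bₗ[1]cₗ = [0, -4, -2] − (1)·(1)·[-2, 0, -2] − (0)·(-2)·[-1, 0, -2] = [2, -4, 0]. Then w[k] = R[1,1,k] / 2 for each k, giving w = [2, -4, 0] / 2 = [1, -2, 0].

w = [1, -2, 0]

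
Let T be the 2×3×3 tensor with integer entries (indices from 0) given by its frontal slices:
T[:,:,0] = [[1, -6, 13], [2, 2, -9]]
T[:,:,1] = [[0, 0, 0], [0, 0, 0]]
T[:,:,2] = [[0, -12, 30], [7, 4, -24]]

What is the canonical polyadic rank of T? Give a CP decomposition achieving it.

rank(T) = 2

Lower bound: the mode-1 unfolding of T (rows indexed by i, columns by (j,k) = (0,0), (0,1), (0,2), (1,0), (1,1), (1,2), (2,0), (2,1), (2,2)) is [[1, 0, 0, -6, 0, -12, 13, 0, 30], [2, 0, 7, 2, 0, 4, -9, 0, -24]].
There the 2×2 minor on rows i ∈ {0, 1}, columns (j,k) ∈ {(0,0), (0,2)} is det [[1, 0], [2, 7]] = 7 ≠ 0, so this unfolding has rank ≥ 2; CP rank is at least every unfolding rank, so rank(T) ≥ 2. (This is only a lower bound: in general the CP rank may exceed every unfolding rank, so we still need to exhibit 2 rank-1 terms summing to T.)
Upper bound — finding two terms. Write S_k = T[:,:,k] for the frontal slices: S₀ = [[1, -6, 13], [2, 2, -9]], S₁ = [[0, 0, 0], [0, 0, 0]], S₂ = [[0, -12, 30], [7, 4, -24]].
If T = a₁ (x) b₁ (x) c₁ + a₂ (x) b₂ (x) c₂ then each S_k = c₁[k]·a₁b₁ᵀ + c₂[k]·a₂b₂ᵀ. S₀ and S₂ are linearly independent, so a₁b₁ᵀ and a₂b₂ᵀ must span the same plane of matrices: they are the rank-1 matrices of the form x·S₀ + y·S₂.
The 2×2 minor of x·S₀ + y·S₂ on rows {0,1}, columns {0,1} is 14·x² + 70·xy + 84·y² = 14·(x + 3·y)(x + 2·y), vanishing at (x:y) = (3:-1) and (2:-1).
M₁ = 3·S₀ − S₂ = [[3, -6, 9], [-1, 2, -3]] = (3, -1)(1, -2, 3)ᵀ and M₂ = 2·S₀ − S₂ = [[2, 0, -4], [-3, 0, 6]] = (2, -3)(1, 0, -2)ᵀ, so take a₁ = (3, -1), b₁ = (1, -2, 3), a₂ = (2, -3), b₂ = (1, 0, -2).
Each slice is an integer combination of E₁ = a₁b₁ᵀ and E₂ = a₂b₂ᵀ: S₀ = E₁ − E₂, S₁ = 0, S₂ = 2·E₁ − 3·E₂; reading off coefficients, c₁ = (1, 0, 2) and c₂ = (-1, 0, -3).
Hence T = (3, -1) (x) (1, -2, 3) (x) (1, 0, 2) + (2, -3) (x) (1, 0, -2) (x) (-1, 0, -3), so rank(T) ≤ 2.
These bounds meet, so rank(T) = 2.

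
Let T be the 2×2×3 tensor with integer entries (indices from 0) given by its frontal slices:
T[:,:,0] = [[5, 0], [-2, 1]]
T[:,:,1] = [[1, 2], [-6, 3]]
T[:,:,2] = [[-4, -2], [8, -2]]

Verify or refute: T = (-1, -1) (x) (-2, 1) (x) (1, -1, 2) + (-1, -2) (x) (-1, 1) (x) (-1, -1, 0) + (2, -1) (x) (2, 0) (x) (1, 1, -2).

Yes

Reconstruct entrywise from the claimed factors. For example, T[0,1,2] = -2 and Σₗ aₗ[0]bₗ[1]cₗ[2] = (-1)·(1)·(2) + (-1)·(1)·(0) + (2)·(0)·(-2) = -2; checking all 12 entries, every one matches. The claim holds.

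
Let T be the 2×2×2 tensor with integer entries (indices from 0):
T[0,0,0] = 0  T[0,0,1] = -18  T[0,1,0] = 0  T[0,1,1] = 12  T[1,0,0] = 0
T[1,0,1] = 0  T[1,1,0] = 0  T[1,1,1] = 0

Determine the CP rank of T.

1

Lower bound: T ≠ 0 (e.g. T[0,0,1] = -18), so rank(T) ≥ 1.
Upper bound: if T = a ⊗ b ⊗ c then every fibre of T is a multiple of the corresponding factor, so read the factors off the fibres through the nonzero entry T[0,0,1] = -18.
The mode-1 fibre T[:,0,1] = [-18, 0] gives a = [1, 0] (primitive direction); the mode-2 fibre T[0,:,1] = [-18, 12] gives b = [3, -2]; then c[k] = T[0,0,k] / (a[0]·b[0]) = [0, -18] / 3 = [0, -6].
Expanding [1, 0] ⊗ [3, -2] ⊗ [0, -6] reproduces all 8 entries of T, so T = [1, 0] ⊗ [3, -2] ⊗ [0, -6] and rank(T) ≤ 1.
These bounds meet, so rank(T) = 1.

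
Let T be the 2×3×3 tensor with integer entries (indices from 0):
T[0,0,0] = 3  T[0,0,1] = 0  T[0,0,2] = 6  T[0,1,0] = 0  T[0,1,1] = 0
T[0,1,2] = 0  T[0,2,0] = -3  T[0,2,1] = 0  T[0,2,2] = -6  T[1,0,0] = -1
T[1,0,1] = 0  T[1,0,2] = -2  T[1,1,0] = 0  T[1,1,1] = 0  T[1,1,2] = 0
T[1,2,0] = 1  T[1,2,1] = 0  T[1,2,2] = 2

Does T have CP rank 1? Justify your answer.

If T = a ⊗ b ⊗ c then every fibre of T is a multiple of the corresponding factor, so read the factors off the fibres through the nonzero entry T[0,0,0] = 3.
The mode-1 fibre T[:,0,0] = [3, -1] gives a = [3, -1] (primitive direction); the mode-2 fibre T[0,:,0] = [3, 0, -3] gives b = [1, 0, -1]; then c[k] = T[0,0,k] / (a[0]·b[0]) = [3, 0, 6] / 3 = [1, 0, 2].
Expanding [3, -1] ⊗ [1, 0, -1] ⊗ [1, 0, 2] reproduces all 18 entries of T, so T = [3, -1] ⊗ [1, 0, -1] ⊗ [1, 0, 2] and rank(T) ≤ 1.
Equivalently every frontal slice T[:,:,k] is c[k] times the rank-1 matrix [3, -1] ⊗ [1, 0, -1]. So T has rank 1 (it is nonzero).

Yes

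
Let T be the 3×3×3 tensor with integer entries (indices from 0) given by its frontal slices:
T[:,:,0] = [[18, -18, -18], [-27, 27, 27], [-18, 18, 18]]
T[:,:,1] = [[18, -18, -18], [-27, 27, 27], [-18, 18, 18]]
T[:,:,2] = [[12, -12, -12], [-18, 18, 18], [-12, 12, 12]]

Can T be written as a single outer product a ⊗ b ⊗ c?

If T = a ⊗ b ⊗ c then every fibre of T is a multiple of the corresponding factor, so read the factors off the fibres through the nonzero entry T[0,0,0] = 18.
The mode-1 fibre T[:,0,0] = [18, -27, -18] gives a = [2, -3, -2] (primitive direction); the mode-2 fibre T[0,:,0] = [18, -18, -18] gives b = [1, -1, -1]; then c[k] = T[0,0,k] / (a[0]·b[0]) = [18, 18, 12] / 2 = [9, 9, 6].
Expanding [2, -3, -2] ⊗ [1, -1, -1] ⊗ [9, 9, 6] reproduces all 27 entries of T, so T = [2, -3, -2] ⊗ [1, -1, -1] ⊗ [9, 9, 6] and rank(T) ≤ 1.
Equivalently every frontal slice T[:,:,k] is c[k] times the rank-1 matrix [2, -3, -2] ⊗ [1, -1, -1]. So T has rank 1 (it is nonzero).

Yes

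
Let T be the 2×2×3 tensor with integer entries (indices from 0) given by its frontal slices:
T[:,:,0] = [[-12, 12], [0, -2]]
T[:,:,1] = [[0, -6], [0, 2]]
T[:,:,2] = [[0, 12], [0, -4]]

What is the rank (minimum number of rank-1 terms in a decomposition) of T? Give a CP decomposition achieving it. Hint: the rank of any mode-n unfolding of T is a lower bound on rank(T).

Lower bound: the mode-2 unfolding of T (rows indexed by j, columns by (i,k) = (0,0), (0,1), (0,2), (1,0), (1,1), (1,2)) is [[-12, 0, 0, 0, 0, 0], [12, -6, 12, -2, 2, -4]].
There the 2×2 minor on rows j ∈ {0, 1}, columns (i,k) ∈ {(0,0), (0,1)} is det [[-12, 0], [12, -6]] = 72 ≠ 0, so this unfolding has rank ≥ 2; CP rank is at least every unfolding rank, so rank(T) ≥ 2. (Flattening ranks never certify an upper bound on CP rank; for that we must actually write T with 2 rank-1 terms.)
Upper bound — finding two terms. Write S_k = T[:,:,k] for the frontal slices: S₀ = [[-12, 12], [0, -2]], S₁ = [[0, -6], [0, 2]], S₂ = [[0, 12], [0, -4]].
If T = a₁ (x) b₁ (x) c₁ + a₂ (x) b₂ (x) c₂ then each S_k = c₁[k]·a₁b₁ᵀ + c₂[k]·a₂b₂ᵀ. S₀ and S₁ are linearly independent, so a₁b₁ᵀ and a₂b₂ᵀ must span the same plane of matrices: they are the rank-1 matrices of the form x·S₀ + y·S₁.
det(x·S₀ + y·S₁) is 24·x² − 24·xy = 24·(x − y)(x), vanishing at (x:y) = (1:1) and (0:1).
M₁ = S₀ + S₁ = [[-12, 6], [0, 0]] = (-6)·[1, 0][2, -1]ᵀ and M₂ = S₁ = [[0, -6], [0, 2]] = (-2)·[3, -1][0, 1]ᵀ, so take a₁ = [1, 0], b₁ = [2, -1], a₂ = [3, -1], b₂ = [0, 1].
Each slice is an integer combination of E₁ = a₁b₁ᵀ and E₂ = a₂b₂ᵀ: S₀ = −6·E₁ + 2·E₂, S₁ = −2·E₂, S₂ = 4·E₂; reading off coefficients, c₁ = [-6, 0, 0] and c₂ = [2, -2, 4].
Hence T = [1, 0] (x) [2, -1] (x) [-6, 0, 0] + [3, -1] (x) [0, 1] (x) [2, -2, 4], so rank(T) ≤ 2.
These bounds meet, so rank(T) = 2.
Check entry T[1,1,2] = -4: (0)·(-1)·(0) + (-1)·(1)·(4) = -4.

rank(T) = 2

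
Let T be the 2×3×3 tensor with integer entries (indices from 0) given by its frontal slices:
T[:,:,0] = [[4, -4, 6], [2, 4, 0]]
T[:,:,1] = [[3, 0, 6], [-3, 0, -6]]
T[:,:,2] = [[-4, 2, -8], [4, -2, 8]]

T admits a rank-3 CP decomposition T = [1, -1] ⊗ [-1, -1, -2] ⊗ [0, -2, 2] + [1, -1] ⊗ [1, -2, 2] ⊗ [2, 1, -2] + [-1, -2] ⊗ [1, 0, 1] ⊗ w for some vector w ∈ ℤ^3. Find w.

w = [-2, 0, 0]

Subtract the known terms from T to get the rank-1 residual R = [-1, -2] ⊗ [1, 0, 1] ⊗ w, so R[i,j,k] = a[i]·b[j]·w[k]. Pick indices with nonzero a[0]·b[0] = (-1)·(1) = -1. Only the fibre through (0,0,·) is needed: R[0,0,:] = T[0,0,:] − Σₗ aₗ[0]bₗ[0]cₗ = [4, 3, -4] − (1)·(-1)·[0, -2, 2] − (1)·(1)·[2, 1, -2] = [2, 0, 0]. Then w[k] = R[0,0,k] / -1 for each k, giving w = [2, 0, 0] / -1 = [-2, 0, 0].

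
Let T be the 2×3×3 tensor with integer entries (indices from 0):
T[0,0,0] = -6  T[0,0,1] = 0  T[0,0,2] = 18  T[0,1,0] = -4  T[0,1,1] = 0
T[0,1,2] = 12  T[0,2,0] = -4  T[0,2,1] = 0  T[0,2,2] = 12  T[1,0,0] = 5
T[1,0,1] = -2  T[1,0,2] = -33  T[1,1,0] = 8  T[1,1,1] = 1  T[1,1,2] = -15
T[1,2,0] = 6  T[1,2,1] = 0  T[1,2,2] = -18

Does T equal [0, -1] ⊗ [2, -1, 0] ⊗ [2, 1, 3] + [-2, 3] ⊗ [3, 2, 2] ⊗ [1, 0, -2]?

Reconstruct entry (0,0,2) from the claimed factors: Σₗ aₗ[0]bₗ[0]cₗ[2] = (0)·(2)·(3) + (-2)·(3)·(-2) = 12, but T[0,0,2] = 18. The claim is false.

No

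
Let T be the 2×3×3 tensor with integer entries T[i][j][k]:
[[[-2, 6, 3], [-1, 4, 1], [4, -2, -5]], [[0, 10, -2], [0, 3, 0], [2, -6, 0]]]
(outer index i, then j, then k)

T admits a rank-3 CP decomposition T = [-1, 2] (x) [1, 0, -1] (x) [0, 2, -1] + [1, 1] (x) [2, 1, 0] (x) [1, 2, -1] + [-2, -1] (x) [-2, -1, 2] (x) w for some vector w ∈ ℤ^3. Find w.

w = [-1, 1, 1]

Subtract the known terms from T to get the rank-1 residual R = [-2, -1] (x) [-2, -1, 2] (x) w, so R[i,j,k] = a[i]·b[j]·w[k]. Pick indices with nonzero a[0]·b[0] = (-2)·(-2) = 4. Only the fibre through (0,0,·) is needed: R[0,0,:] = T[0,0,:] − Σₗ aₗ[0]bₗ[0]cₗ = [-2, 6, 3] − (-1)·(1)·[0, 2, -1] − (1)·(2)·[1, 2, -1] = [-4, 4, 4]. Then w[k] = R[0,0,k] / 4 for each k, giving w = [-4, 4, 4] / 4 = [-1, 1, 1].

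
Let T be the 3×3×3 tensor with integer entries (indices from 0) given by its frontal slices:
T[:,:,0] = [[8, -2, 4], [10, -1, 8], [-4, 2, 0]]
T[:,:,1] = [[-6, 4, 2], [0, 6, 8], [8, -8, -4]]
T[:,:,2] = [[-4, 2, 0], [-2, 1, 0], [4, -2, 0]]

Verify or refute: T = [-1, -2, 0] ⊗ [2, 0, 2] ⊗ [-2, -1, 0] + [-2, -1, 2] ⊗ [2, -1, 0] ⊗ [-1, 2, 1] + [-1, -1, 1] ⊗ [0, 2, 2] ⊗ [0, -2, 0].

No

Reconstruct entry (0,1,1) from the claimed factors: Σₗ aₗ[0]bₗ[1]cₗ[1] = (-1)·(0)·(-1) + (-2)·(-1)·(2) + (-1)·(2)·(-2) = 8, but T[0,1,1] = 4. The claim is false.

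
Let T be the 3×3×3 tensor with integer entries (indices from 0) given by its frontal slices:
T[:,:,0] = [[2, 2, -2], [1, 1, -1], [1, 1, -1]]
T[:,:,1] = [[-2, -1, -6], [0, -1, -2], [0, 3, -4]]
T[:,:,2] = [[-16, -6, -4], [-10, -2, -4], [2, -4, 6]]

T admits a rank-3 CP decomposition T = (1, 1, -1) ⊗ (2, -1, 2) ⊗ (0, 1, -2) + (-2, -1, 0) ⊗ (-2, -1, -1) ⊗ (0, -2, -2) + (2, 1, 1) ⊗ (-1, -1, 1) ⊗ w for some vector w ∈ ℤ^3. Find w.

w = (-1, -2, 2)

Subtract the known terms from T to get the rank-1 residual R = (2, 1, 1) ⊗ (-1, -1, 1) ⊗ w, so R[i,j,k] = a[i]·b[j]·w[k]. Pick indices with nonzero a[0]·b[0] = (2)·(-1) = -2. Only the fibre through (0,0,·) is needed: R[0,0,:] = T[0,0,:] − Σₗ aₗ[0]bₗ[0]cₗ = [2, -2, -16] − (1)·(2)·(0, 1, -2) − (-2)·(-2)·(0, -2, -2) = [2, 4, -4]. Then w[k] = R[0,0,k] / -2 for each k, giving w = [2, 4, -4] / -2 = (-1, -2, 2).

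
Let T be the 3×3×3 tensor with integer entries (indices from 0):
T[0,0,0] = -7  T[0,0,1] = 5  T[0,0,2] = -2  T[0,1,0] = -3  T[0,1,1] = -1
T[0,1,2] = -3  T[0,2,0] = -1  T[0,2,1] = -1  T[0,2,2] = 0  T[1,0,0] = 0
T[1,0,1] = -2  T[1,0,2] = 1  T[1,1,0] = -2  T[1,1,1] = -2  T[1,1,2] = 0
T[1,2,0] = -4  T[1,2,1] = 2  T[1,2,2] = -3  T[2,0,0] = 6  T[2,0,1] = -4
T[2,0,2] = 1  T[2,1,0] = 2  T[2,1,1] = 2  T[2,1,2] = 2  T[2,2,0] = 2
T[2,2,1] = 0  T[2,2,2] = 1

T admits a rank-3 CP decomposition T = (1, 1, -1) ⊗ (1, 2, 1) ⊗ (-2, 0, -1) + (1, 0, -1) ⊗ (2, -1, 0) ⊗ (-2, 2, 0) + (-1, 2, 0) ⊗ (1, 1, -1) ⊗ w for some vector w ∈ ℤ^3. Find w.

w = (1, -1, 1)

Subtract the known terms from T to get the rank-1 residual R = (-1, 2, 0) ⊗ (1, 1, -1) ⊗ w, so R[i,j,k] = a[i]·b[j]·w[k]. Pick indices with nonzero a[0]·b[0] = (-1)·(1) = -1. Only the fibre through (0,0,·) is needed: R[0,0,:] = T[0,0,:] − Σₗ aₗ[0]bₗ[0]cₗ = [-7, 5, -2] − (1)·(1)·(-2, 0, -1) − (1)·(2)·(-2, 2, 0) = [-1, 1, -1]. Then w[k] = R[0,0,k] / -1 for each k, giving w = [-1, 1, -1] / -1 = (1, -1, 1).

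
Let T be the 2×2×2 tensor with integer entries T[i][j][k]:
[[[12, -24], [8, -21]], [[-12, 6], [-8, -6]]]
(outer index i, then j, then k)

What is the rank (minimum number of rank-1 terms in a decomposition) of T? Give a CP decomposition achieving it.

Lower bound: the mode-3 unfolding of T (rows indexed by k, columns by (i,j) = (0,0), (0,1), (1,0), (1,1)) is [[12, 8, -12, -8], [-24, -21, 6, -6]].
There the 2×2 minor on rows k ∈ {0, 1}, columns (i,j) ∈ {(0,0), (0,1)} is det [[12, 8], [-24, -21]] = -60 ≠ 0, so this unfolding has rank ≥ 2; CP rank is at least every unfolding rank, so rank(T) ≥ 2. (Unfolding ranks only ever bound the CP rank from below — rank(T) can be strictly larger than all of them — so the matching upper bound has to come from an explicit 2-term decomposition.)
Upper bound — finding two terms. Write S_k = T[:,:,k] for the frontal slices: S₀ = [[12, 8], [-12, -8]], S₁ = [[-24, -21], [6, -6]].
If T = a₁ ⊗ b₁ ⊗ c₁ + a₂ ⊗ b₂ ⊗ c₂ then each S_k = c₁[k]·a₁b₁ᵀ + c₂[k]·a₂b₂ᵀ. S₀ and S₁ are linearly independent, so a₁b₁ᵀ and a₂b₂ᵀ must span the same plane of matrices: they are the rank-1 matrices of the form x·S₀ + y·S₁.
det(x·S₀ + y·S₁) is −180·xy + 270·y² = (-90)·(2·x − 3·y)(y), vanishing at (x:y) = (3:2) and (1:0).
M₁ = 3·S₀ + 2·S₁ = [[-12, -18], [-24, -36]] = (-6)·[1, 2][2, 3]ᵀ and M₂ = S₀ = [[12, 8], [-12, -8]] = 4·[1, -1][3, 2]ᵀ, so take a₁ = [1, 2], b₁ = [2, 3], a₂ = [1, -1], b₂ = [3, 2].
Each slice is an integer combination of E₁ = a₁b₁ᵀ and E₂ = a₂b₂ᵀ: S₀ = 4·E₂, S₁ = −3·E₁ − 6·E₂; reading off coefficients, c₁ = [0, -3] and c₂ = [4, -6].
Hence T = [1, 2] ⊗ [2, 3] ⊗ [0, -3] + [1, -1] ⊗ [3, 2] ⊗ [4, -6], so rank(T) ≤ 2.
These bounds meet, so rank(T) = 2.
Check entry T[1,1,0] = -8: (2)·(3)·(0) + (-1)·(2)·(4) = -8.

rank(T) = 2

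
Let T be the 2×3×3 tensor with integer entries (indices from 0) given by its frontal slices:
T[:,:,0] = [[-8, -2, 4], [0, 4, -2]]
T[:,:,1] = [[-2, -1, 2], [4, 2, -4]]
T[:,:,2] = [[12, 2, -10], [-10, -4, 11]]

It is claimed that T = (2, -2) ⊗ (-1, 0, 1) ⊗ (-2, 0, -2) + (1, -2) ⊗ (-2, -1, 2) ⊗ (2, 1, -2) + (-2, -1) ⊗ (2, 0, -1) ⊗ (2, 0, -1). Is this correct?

Yes

Reconstruct entrywise from the claimed factors. For example, T[0,1,1] = -1 and Σₗ aₗ[0]bₗ[1]cₗ[1] = (2)·(0)·(0) + (1)·(-1)·(1) + (-2)·(0)·(0) = -1; checking all 18 entries, every one matches. The claim holds.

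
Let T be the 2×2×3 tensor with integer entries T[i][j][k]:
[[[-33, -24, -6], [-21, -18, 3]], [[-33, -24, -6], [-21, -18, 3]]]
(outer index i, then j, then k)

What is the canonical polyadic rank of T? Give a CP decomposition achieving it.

rank(T) = 2

Lower bound: the mode-2 unfolding of T (rows indexed by j, columns by (i,k) = (0,0), (0,1), (0,2), (1,0), (1,1), (1,2)) is [[-33, -24, -6, -33, -24, -6], [-21, -18, 3, -21, -18, 3]].
There the 2×2 minor on rows j ∈ {0, 1}, columns (i,k) ∈ {(0,0), (0,1)} is det [[-33, -24], [-21, -18]] = 90 ≠ 0, so this unfolding has rank ≥ 2; CP rank is at least every unfolding rank, so rank(T) ≥ 2. (Flattening ranks never certify an upper bound on CP rank; for that we must actually write T with 2 rank-1 terms.)
Upper bound — finding two terms. Every mode-1 slice of T is a multiple of one matrix: T[i,:,:] = a[i]·M with a = [1, 1] and M = [[-33, -24, -6], [-21, -18, 3]] (rows indexed by j, columns by k). So it suffices to write M as a sum of two rank-1 matrices.
Splitting M by its rows (j = 0, 1), M = [1, 0][-33, -24, -6]ᵀ + [0, 1][-21, -18, 3]ᵀ.
Hence T = [1, 1] ⊗ [1, 0] ⊗ [-33, -24, -6] + [1, 1] ⊗ [0, 1] ⊗ [-21, -18, 3], so rank(T) ≤ 2.
These bounds meet, so rank(T) = 2.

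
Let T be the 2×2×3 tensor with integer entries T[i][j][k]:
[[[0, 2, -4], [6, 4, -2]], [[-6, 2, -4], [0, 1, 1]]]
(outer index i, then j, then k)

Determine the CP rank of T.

3

Lower bound: in the mode-3 unfolding of T (rows indexed by k, columns by (i,j)) the 3×3 minor on rows k ∈ {0, 1, 2}, columns (i,j) ∈ {(0,0), (0,1), (1,0)} is det [[0, 6, -6], [2, 4, 2], [-4, -2, -4]] = -72 ≠ 0, so that unfolding has rank ≥ 3 and hence rank(T) ≥ 3 (CP rank is at least every unfolding rank, though it can be larger).
Upper bound: T is a sum of 3 rank-1 terms, T = [0, 1] ⊗ [2, 1] ⊗ [-2, 1, -1] + [1, 0] ⊗ [1, 2] ⊗ [2, 2, -2] + [1, 1] ⊗ [1, -1] ⊗ [-2, 0, -2] (written with every a and b primitive with positive leading entry and the scale carried by c; CP decompositions are not unique, and this one is verified by expanding entrywise), so rank(T) ≤ 3.
These bounds meet, so rank(T) = 3.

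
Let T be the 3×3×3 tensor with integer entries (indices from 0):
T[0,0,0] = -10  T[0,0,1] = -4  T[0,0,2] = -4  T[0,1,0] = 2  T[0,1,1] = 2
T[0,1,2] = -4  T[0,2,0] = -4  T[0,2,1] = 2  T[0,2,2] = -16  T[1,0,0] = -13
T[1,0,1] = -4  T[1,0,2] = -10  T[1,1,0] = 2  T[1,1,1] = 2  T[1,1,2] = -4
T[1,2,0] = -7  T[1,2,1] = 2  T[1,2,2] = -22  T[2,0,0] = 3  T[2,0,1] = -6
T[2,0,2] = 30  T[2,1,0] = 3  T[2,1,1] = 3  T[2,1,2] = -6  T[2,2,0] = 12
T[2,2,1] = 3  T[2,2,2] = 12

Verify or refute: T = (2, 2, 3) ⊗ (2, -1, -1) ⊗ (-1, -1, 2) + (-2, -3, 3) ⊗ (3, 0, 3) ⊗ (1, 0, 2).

Reconstruct entrywise from the claimed factors. For example, T[0,2,1] = 2 and Σₗ aₗ[0]bₗ[2]cₗ[1] = (2)·(-1)·(-1) + (-2)·(3)·(0) = 2; checking all 27 entries, every one matches. The claim holds.

Yes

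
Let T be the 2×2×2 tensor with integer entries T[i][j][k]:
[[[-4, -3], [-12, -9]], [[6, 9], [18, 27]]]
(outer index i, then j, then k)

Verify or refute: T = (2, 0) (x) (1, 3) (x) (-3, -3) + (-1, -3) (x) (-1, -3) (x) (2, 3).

Yes

Reconstruct entrywise from the claimed factors. For example, T[1,0,1] = 9 and Σₗ aₗ[1]bₗ[0]cₗ[1] = (0)·(1)·(-3) + (-3)·(-1)·(3) = 9; checking all 8 entries, every one matches. The claim holds.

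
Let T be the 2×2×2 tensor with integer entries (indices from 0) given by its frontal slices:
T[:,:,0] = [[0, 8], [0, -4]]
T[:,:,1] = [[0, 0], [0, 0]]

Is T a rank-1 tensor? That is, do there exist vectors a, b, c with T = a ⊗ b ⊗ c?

If T = a ⊗ b ⊗ c then every fibre of T is a multiple of the corresponding factor, so read the factors off the fibres through the nonzero entry T[0,1,0] = 8.
The mode-1 fibre T[:,1,0] = [8, -4] gives a = [2, -1] (primitive direction); the mode-2 fibre T[0,:,0] = [0, 8] gives b = [0, 1]; then c[k] = T[0,1,k] / (a[0]·b[1]) = [8, 0] / 2 = [4, 0].
Expanding [2, -1] ⊗ [0, 1] ⊗ [4, 0] reproduces all 8 entries of T, so T = [2, -1] ⊗ [0, 1] ⊗ [4, 0] and rank(T) ≤ 1.
Equivalently every frontal slice T[:,:,k] is c[k] times the rank-1 matrix [2, -1] ⊗ [0, 1]. So T has rank 1 (it is nonzero).

Yes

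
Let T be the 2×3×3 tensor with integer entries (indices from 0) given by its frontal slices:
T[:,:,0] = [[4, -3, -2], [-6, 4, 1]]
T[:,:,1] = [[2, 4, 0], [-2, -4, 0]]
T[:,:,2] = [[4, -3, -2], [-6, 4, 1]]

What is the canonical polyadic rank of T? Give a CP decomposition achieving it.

rank(T) = 3

Lower bound: the mode-2 unfolding of T (rows indexed by j, columns by (i,k) = (0,0), (0,1), (0,2), (1,0), (1,1), (1,2)) is [[4, 2, 4, -6, -2, -6], [-3, 4, -3, 4, -4, 4], [-2, 0, -2, 1, 0, 1]].
There the 3×3 minor on rows j ∈ {0, 1, 2}, columns (i,k) ∈ {(0,0), (0,1), (1,0)} is det [[4, 2, -6], [-3, 4, 4], [-2, 0, 1]] = -42 ≠ 0, so this unfolding has rank ≥ 3; CP rank is at least every unfolding rank, so rank(T) ≥ 3. (Unfolding ranks only ever bound the CP rank from below — rank(T) can be strictly larger than all of them — so the matching upper bound has to come from an explicit 3-term decomposition.)
Upper bound: T is a sum of 3 rank-1 terms, T = [1, -2] ⊗ [2, -1, 1] ⊗ [1, 0, 1] + [1, -1] ⊗ [0, 2, 1] ⊗ [-1, 2, -1] + [1, -1] ⊗ [1, 0, -1] ⊗ [2, 2, 2] (one valid choice — decompositions are not unique — normalised so each a, b is primitive with positive first nonzero entry; check it by expanding all entries), so rank(T) ≤ 3.
These bounds meet, so rank(T) = 3.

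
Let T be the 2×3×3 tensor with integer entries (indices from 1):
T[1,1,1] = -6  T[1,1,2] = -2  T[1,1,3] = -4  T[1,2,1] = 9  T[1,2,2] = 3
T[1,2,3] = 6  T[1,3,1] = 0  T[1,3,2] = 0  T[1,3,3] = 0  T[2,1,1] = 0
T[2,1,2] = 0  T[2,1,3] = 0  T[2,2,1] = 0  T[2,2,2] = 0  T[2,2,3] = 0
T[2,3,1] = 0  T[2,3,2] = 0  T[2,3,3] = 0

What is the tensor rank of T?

1

Lower bound: T ≠ 0 (e.g. T[1,1,1] = -6), so rank(T) ≥ 1.
Upper bound: if T = a ⊗ b ⊗ c then every fibre of T is a multiple of the corresponding factor, so read the factors off the fibres through the nonzero entry T[1,1,1] = -6.
The mode-1 fibre T[:,1,1] = [-6, 0] gives a = [1, 0] (primitive direction); the mode-2 fibre T[1,:,1] = [-6, 9, 0] gives b = [2, -3, 0]; then c[k] = T[1,1,k] / (a[1]·b[1]) = [-6, -2, -4] / 2 = [-3, -1, -2].
Expanding [1, 0] ⊗ [2, -3, 0] ⊗ [-3, -1, -2] reproduces all 18 entries of T, so T = [1, 0] ⊗ [2, -3, 0] ⊗ [-3, -1, -2] and rank(T) ≤ 1.
These bounds meet, so rank(T) = 1.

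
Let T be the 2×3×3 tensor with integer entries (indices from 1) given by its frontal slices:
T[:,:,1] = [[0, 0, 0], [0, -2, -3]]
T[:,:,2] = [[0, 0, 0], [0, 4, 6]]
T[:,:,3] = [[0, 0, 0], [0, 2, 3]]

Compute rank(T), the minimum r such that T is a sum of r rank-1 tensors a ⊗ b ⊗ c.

1

Lower bound: T ≠ 0 (e.g. T[2,2,1] = -2), so rank(T) ≥ 1.
Upper bound: the mode-1 fibre T[:,2,1] = [0, -2] gives a = [0, 1] (primitive direction); the mode-2 fibre T[2,:,1] = [0, -2, -3] gives b = [0, 2, 3]; then c[k] = T[2,2,k] / (a[2]·b[2]) = [-2, 4, 2] / 2 = [-1, 2, 1].
Expanding [0, 1] ⊗ [0, 2, 3] ⊗ [-1, 2, 1] reproduces all 18 entries of T, so T = [0, 1] ⊗ [0, 2, 3] ⊗ [-1, 2, 1] and rank(T) ≤ 1.
These bounds meet, so rank(T) = 1.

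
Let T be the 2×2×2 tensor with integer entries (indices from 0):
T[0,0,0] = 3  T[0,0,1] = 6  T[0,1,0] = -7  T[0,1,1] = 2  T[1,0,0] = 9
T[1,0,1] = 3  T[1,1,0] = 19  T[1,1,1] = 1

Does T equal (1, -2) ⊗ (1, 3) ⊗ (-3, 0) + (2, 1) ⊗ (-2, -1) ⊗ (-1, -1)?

No

Reconstruct entry (0,0,0) from the claimed factors: Σₗ aₗ[0]bₗ[0]cₗ[0] = (1)·(1)·(-3) + (2)·(-2)·(-1) = 1, but T[0,0,0] = 3. The claim is false.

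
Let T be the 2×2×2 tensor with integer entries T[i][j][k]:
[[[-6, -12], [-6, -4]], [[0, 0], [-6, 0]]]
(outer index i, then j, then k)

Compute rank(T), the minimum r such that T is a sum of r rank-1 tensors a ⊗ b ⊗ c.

2

Lower bound: the mode-2 unfolding of T (rows indexed by j, columns by (i,k) = (0,0), (0,1), (1,0), (1,1)) is [[-6, -12, 0, 0], [-6, -4, -6, 0]].
There the 2×2 minor on rows j ∈ {0, 1}, columns (i,k) ∈ {(0,0), (0,1)} is det [[-6, -12], [-6, -4]] = -48 ≠ 0, so this unfolding has rank ≥ 2; CP rank is at least every unfolding rank, so rank(T) ≥ 2. (Unfolding ranks only ever bound the CP rank from below — rank(T) can be strictly larger than all of them — so the matching upper bound has to come from an explicit 2-term decomposition.)
Upper bound — finding two terms. Write S_k = T[:,:,k] for the frontal slices: S₀ = [[-6, -6], [0, -6]], S₁ = [[-12, -4], [0, 0]].
If T = a₁ ⊗ b₁ ⊗ c₁ + a₂ ⊗ b₂ ⊗ c₂ then each S_k = c₁[k]·a₁b₁ᵀ + c₂[k]·a₂b₂ᵀ. S₀ and S₁ are linearly independent, so a₁b₁ᵀ and a₂b₂ᵀ must span the same plane of matrices: they are the rank-1 matrices of the form x·S₀ + y·S₁.
det(x·S₀ + y·S₁) is 36·x² + 72·xy = 36·(x + 2·y)(x), vanishing at (x:y) = (2:-1) and (0:1).
M₁ = 2·S₀ − S₁ = [[0, -8], [0, -12]] = (-4)·[2, 3][0, 1]ᵀ and M₂ = S₁ = [[-12, -4], [0, 0]] = (-4)·[1, 0][3, 1]ᵀ, so take a₁ = [2, 3], b₁ = [0, 1], a₂ = [1, 0], b₂ = [3, 1].
Each slice is an integer combination of E₁ = a₁b₁ᵀ and E₂ = a₂b₂ᵀ: S₀ = −2·E₁ − 2·E₂, S₁ = −4·E₂; reading off coefficients, c₁ = [-2, 0] and c₂ = [-2, -4].
Hence T = [2, 3] ⊗ [0, 1] ⊗ [-2, 0] + [1, 0] ⊗ [3, 1] ⊗ [-2, -4], so rank(T) ≤ 2.
These bounds meet, so rank(T) = 2.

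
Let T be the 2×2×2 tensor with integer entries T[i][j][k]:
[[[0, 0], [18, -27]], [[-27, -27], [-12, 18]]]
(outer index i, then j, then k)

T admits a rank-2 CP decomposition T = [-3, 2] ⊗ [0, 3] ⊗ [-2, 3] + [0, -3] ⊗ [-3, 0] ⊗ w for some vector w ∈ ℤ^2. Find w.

Subtract the known terms from T to get the rank-1 residual R = [0, -3] ⊗ [-3, 0] ⊗ w, so R[i,j,k] = a[i]·b[j]·w[k]. Pick indices with nonzero a[1]·b[0] = (-3)·(-3) = 9. Only the fibre through (1,0,·) is needed: R[1,0,:] = T[1,0,:] − Σₗ aₗ[1]bₗ[0]cₗ = [-27, -27] − (2)·(0)·[-2, 3] = [-27, -27]. Then w[k] = R[1,0,k] / 9 for each k, giving w = [-27, -27] / 9 = [-3, -3].

w = [-3, -3]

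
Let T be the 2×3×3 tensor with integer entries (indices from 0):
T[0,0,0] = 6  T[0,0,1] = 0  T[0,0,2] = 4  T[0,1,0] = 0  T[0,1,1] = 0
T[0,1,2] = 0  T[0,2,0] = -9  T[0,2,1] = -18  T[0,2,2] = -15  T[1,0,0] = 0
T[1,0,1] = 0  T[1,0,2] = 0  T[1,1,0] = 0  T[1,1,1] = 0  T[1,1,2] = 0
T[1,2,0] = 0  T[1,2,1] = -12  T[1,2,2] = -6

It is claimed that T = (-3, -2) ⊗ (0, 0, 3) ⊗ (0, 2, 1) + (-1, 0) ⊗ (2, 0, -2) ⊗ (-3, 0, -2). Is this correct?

No

Reconstruct entry (0,2,0) from the claimed factors: Σₗ aₗ[0]bₗ[2]cₗ[0] = (-3)·(3)·(0) + (-1)·(-2)·(-3) = -6, but T[0,2,0] = -9. The claim is false.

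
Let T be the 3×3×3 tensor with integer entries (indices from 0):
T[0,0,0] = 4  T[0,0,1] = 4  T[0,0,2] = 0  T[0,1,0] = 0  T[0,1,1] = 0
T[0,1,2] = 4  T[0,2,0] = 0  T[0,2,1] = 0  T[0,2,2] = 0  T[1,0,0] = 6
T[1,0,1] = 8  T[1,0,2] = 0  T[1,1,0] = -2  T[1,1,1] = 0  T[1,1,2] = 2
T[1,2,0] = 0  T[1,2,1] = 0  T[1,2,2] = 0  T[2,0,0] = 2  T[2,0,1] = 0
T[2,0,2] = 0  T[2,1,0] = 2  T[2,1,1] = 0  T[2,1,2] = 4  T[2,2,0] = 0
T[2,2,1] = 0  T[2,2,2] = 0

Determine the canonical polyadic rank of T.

3

Lower bound: the mode-1 unfolding of T (rows indexed by i, columns by (j,k) = (0,0), (0,1), (0,2), (1,0), (1,1), (1,2), (2,0), (2,1), (2,2)) is [[4, 4, 0, 0, 0, 4, 0, 0, 0], [6, 8, 0, -2, 0, 2, 0, 0, 0], [2, 0, 0, 2, 0, 4, 0, 0, 0]].
There the 3×3 minor on rows i ∈ {0, 1, 2}, columns (j,k) ∈ {(0,0), (0,1), (1,2)} is det [[4, 4, 4], [6, 8, 2], [2, 0, 4]] = -16 ≠ 0, so this unfolding has rank ≥ 3; CP rank is at least every unfolding rank, so rank(T) ≥ 3. (Flattening ranks never certify an upper bound on CP rank; for that we must actually write T with 3 rank-1 terms.)
Upper bound: T is a sum of 3 rank-1 terms, T = (0, 1, -1) ⊗ (1, 1, 0) ⊗ (-2, 0, 0) + (1, 2, 0) ⊗ (1, 0, 0) ⊗ (4, 4, 0) + (2, 1, 2) ⊗ (0, 1, 0) ⊗ (0, 0, 2) (one valid choice — decompositions are not unique — normalised so each a, b is primitive with positive first nonzero entry; check it by expanding all entries), so rank(T) ≤ 3.
These bounds meet, so rank(T) = 3.
Check entry T[1,2,1] = 0: (1)·(0)·(0) + (2)·(0)·(4) + (1)·(0)·(0) = 0.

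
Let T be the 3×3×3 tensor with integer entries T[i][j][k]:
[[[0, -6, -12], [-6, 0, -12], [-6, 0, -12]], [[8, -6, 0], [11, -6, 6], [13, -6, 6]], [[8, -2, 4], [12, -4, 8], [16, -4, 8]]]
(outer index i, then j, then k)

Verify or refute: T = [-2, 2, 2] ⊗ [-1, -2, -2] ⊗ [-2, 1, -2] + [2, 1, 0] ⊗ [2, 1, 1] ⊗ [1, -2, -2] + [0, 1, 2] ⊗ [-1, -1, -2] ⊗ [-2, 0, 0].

Yes

Reconstruct entrywise from the claimed factors. For example, T[0,1,2] = -12 and Σₗ aₗ[0]bₗ[1]cₗ[2] = (-2)·(-2)·(-2) + (2)·(1)·(-2) + (0)·(-1)·(0) = -12; checking all 27 entries, every one matches. The claim holds.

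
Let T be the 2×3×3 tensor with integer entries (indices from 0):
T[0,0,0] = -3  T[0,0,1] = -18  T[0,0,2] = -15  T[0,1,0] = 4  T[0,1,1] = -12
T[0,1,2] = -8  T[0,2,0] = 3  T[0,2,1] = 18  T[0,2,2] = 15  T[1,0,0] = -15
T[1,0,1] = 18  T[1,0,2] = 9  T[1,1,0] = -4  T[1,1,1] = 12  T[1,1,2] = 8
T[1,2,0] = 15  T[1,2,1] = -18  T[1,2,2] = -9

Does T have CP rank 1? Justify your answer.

No

The mode-3 unfolding of T (rows indexed by k, columns by (i,j) = (0,0), (0,1), (0,2), (1,0), (1,1), (1,2)) is [[-3, 4, 3, -15, -4, 15], [-18, -12, 18, 18, 12, -18], [-15, -8, 15, 9, 8, -9]].
There the 2×2 minor on rows k ∈ {0, 1}, columns (i,j) ∈ {(0,0), (0,1)} is det [[-3, 4], [-18, -12]] = 108 ≠ 0, so this unfolding has rank ≥ 2; CP rank is at least every unfolding rank, so rank(T) ≥ 2.
In particular rank(T) ≥ 2 > 1, so T is not rank-1.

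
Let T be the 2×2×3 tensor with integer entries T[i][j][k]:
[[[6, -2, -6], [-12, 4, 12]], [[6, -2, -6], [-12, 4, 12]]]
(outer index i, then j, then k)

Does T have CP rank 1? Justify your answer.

If T = a ⊗ b ⊗ c then every fibre of T is a multiple of the corresponding factor, so read the factors off the fibres through the nonzero entry T[0,0,0] = 6.
The mode-1 fibre T[:,0,0] = [6, 6] gives a = (1, 1) (primitive direction); the mode-2 fibre T[0,:,0] = [6, -12] gives b = (1, -2); then c[k] = T[0,0,k] / (a[0]·b[0]) = [6, -2, -6] / 1 = (6, -2, -6).
Expanding (1, 1) ⊗ (1, -2) ⊗ (6, -2, -6) reproduces all 12 entries of T, so T = (1, 1) ⊗ (1, -2) ⊗ (6, -2, -6) and rank(T) ≤ 1.
Equivalently every frontal slice T[:,:,k] is c[k] times the rank-1 matrix (1, 1) ⊗ (1, -2). So T has rank 1 (it is nonzero).

Yes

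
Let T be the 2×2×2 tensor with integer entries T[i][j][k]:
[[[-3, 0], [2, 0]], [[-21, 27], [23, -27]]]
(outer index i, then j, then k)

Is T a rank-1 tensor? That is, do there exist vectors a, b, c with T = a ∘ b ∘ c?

No

The mode-2 unfolding of T (rows indexed by j, columns by (i,k) = (0,0), (0,1), (1,0), (1,1)) is [[-3, 0, -21, 27], [2, 0, 23, -27]].
There the 2×2 minor on rows j ∈ {0, 1}, columns (i,k) ∈ {(0,0), (1,0)} is det [[-3, -21], [2, 23]] = -27 ≠ 0, so this unfolding has rank ≥ 2; CP rank is at least every unfolding rank, so rank(T) ≥ 2.
In particular rank(T) ≥ 2 > 1, so T is not rank-1.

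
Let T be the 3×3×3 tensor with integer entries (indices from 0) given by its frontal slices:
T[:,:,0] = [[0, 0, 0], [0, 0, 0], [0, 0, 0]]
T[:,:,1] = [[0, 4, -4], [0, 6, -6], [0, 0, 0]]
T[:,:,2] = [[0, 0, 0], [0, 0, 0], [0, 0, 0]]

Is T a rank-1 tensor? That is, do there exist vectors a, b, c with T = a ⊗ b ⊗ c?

Yes

If T = a ⊗ b ⊗ c then every fibre of T is a multiple of the corresponding factor, so read the factors off the fibres through the nonzero entry T[0,1,1] = 4.
The mode-1 fibre T[:,1,1] = [4, 6, 0] gives a = (2, 3, 0) (primitive direction); the mode-2 fibre T[0,:,1] = [0, 4, -4] gives b = (0, 1, -1); then c[k] = T[0,1,k] / (a[0]·b[1]) = [0, 4, 0] / 2 = (0, 2, 0).
Expanding (2, 3, 0) ⊗ (0, 1, -1) ⊗ (0, 2, 0) reproduces all 27 entries of T, so T = (2, 3, 0) ⊗ (0, 1, -1) ⊗ (0, 2, 0) and rank(T) ≤ 1.
Equivalently every frontal slice T[:,:,k] is c[k] times the rank-1 matrix (2, 3, 0) ⊗ (0, 1, -1). So T has rank 1 (it is nonzero).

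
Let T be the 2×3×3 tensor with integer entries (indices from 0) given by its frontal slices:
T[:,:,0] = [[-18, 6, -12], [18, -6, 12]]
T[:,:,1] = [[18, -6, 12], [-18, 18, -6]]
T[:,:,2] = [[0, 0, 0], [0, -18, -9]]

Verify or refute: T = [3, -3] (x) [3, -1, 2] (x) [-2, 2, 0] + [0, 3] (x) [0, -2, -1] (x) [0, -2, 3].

Reconstruct entrywise from the claimed factors. For example, T[0,0,2] = 0 and Σₗ aₗ[0]bₗ[0]cₗ[2] = (3)·(3)·(0) + (0)·(0)·(3) = 0; checking all 18 entries, every one matches. The claim holds.

Yes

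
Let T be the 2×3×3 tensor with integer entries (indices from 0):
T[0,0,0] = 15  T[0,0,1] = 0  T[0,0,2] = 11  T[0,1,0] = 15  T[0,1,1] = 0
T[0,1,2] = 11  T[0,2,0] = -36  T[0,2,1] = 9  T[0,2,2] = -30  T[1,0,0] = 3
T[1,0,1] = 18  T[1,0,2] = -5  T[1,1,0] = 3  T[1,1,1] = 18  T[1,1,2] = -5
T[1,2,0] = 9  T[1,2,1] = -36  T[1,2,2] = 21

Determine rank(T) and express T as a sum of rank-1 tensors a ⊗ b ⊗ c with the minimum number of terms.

rank(T) = 2

Lower bound: the mode-2 unfolding of T (rows indexed by j, columns by (i,k) = (0,0), (0,1), (0,2), (1,0), (1,1), (1,2)) is [[15, 0, 11, 3, 18, -5], [15, 0, 11, 3, 18, -5], [-36, 9, -30, 9, -36, 21]].
There the 2×2 minor on rows j ∈ {0, 2}, columns (i,k) ∈ {(0,0), (0,1)} is det [[15, 0], [-36, 9]] = 135 ≠ 0, so this unfolding has rank ≥ 2; CP rank is at least every unfolding rank, so rank(T) ≥ 2. (Flattening ranks never certify an upper bound on CP rank; for that we must actually write T with 2 rank-1 terms.)
Upper bound — finding two terms. Write S_k = T[:,:,k] for the frontal slices: S₀ = [[15, 15, -36], [3, 3, 9]], S₁ = [[0, 0, 9], [18, 18, -36]], S₂ = [[11, 11, -30], [-5, -5, 21]].
If T = a₁ ⊗ b₁ ⊗ c₁ + a₂ ⊗ b₂ ⊗ c₂ then each S_k = c₁[k]·a₁b₁ᵀ + c₂[k]·a₂b₂ᵀ. S₀ and S₁ are linearly independent, so a₁b₁ᵀ and a₂b₂ᵀ must span the same plane of matrices: they are the rank-1 matrices of the form x·S₀ + y·S₁.
The 2×2 minor of x·S₀ + y·S₁ on rows {0,1}, columns {0,2} is 243·x² + 81·xy − 162·y² = 81·(3·x − 2·y)(x + y), vanishing at (x:y) = (2:3) and (1:-1).
M₁ = 2·S₀ + 3·S₁ = [[30, 30, -45], [60, 60, -90]] = 15·[1, 2][2, 2, -3]ᵀ and M₂ = S₀ − S₁ = [[15, 15, -45], [-15, -15, 45]] = 15·[1, -1][1, 1, -3]ᵀ, so take a₁ = [1, 2], b₁ = [2, 2, -3], a₂ = [1, -1], b₂ = [1, 1, -3].
Each slice is an integer combination of E₁ = a₁b₁ᵀ and E₂ = a₂b₂ᵀ: S₀ = 3·E₁ + 9·E₂, S₁ = 3·E₁ − 6·E₂, S₂ = E₁ + 9·E₂; reading off coefficients, c₁ = [3, 3, 1] and c₂ = [9, -6, 9].
Hence T = [1, 2] ⊗ [2, 2, -3] ⊗ [3, 3, 1] + [1, -1] ⊗ [1, 1, -3] ⊗ [9, -6, 9], so rank(T) ≤ 2.
These bounds meet, so rank(T) = 2.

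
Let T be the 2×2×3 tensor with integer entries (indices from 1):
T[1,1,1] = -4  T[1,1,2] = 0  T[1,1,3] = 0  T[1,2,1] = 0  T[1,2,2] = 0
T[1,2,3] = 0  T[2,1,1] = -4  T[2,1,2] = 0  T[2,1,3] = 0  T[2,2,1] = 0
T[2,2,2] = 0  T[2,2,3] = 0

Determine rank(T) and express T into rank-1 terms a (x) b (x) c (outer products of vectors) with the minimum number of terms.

rank(T) = 1

Lower bound: T ≠ 0 (e.g. T[1,1,1] = -4), so rank(T) ≥ 1.
Upper bound: the mode-1 fibre T[:,1,1] = [-4, -4] gives a = (1, 1) (primitive direction); the mode-2 fibre T[1,:,1] = [-4, 0] gives b = (1, 0); then c[k] = T[1,1,k] / (a[1]·b[1]) = [-4, 0, 0] / 1 = (-4, 0, 0).
Expanding (1, 1) (x) (1, 0) (x) (-4, 0, 0) reproduces all 12 entries of T, so T = (1, 1) (x) (1, 0) (x) (-4, 0, 0) and rank(T) ≤ 1.
These bounds meet, so rank(T) = 1.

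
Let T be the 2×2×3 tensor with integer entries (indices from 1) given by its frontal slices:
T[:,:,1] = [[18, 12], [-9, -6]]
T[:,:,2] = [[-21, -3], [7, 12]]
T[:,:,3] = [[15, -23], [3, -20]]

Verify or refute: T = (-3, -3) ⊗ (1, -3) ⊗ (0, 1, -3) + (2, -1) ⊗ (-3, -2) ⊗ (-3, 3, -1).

No

Reconstruct entry (2,1,2) from the claimed factors: Σₗ aₗ[2]bₗ[1]cₗ[2] = (-3)·(1)·(1) + (-1)·(-3)·(3) = 6, but T[2,1,2] = 7. The claim is false.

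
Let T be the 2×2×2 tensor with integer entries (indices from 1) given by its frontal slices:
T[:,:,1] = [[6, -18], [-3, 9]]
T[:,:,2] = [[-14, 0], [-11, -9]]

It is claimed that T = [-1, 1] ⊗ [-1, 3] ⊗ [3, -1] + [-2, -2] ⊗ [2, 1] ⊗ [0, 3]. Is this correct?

Reconstruct entry (1,1,1) from the claimed factors: Σₗ aₗ[1]bₗ[1]cₗ[1] = (-1)·(-1)·(3) + (-2)·(2)·(0) = 3, but T[1,1,1] = 6. The claim is false.

No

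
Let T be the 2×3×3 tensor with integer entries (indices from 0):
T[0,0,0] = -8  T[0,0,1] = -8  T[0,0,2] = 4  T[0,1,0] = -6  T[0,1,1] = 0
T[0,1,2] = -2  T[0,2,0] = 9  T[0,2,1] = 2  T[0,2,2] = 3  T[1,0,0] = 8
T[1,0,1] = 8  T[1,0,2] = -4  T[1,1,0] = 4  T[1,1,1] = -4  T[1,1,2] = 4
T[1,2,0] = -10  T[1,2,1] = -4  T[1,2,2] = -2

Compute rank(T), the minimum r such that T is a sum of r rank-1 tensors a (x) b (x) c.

3

Lower bound: the mode-2 unfolding of T (rows indexed by j, columns by (i,k) = (0,0), (0,1), (0,2), (1,0), (1,1), (1,2)) is [[-8, -8, 4, 8, 8, -4], [-6, 0, -2, 4, -4, 4], [9, 2, 3, -10, -4, -2]].
There the 3×3 minor on rows j ∈ {0, 1, 2}, columns (i,k) ∈ {(0,0), (0,1), (0,2)} is det [[-8, -8, 4], [-6, 0, -2], [9, 2, 3]] = -80 ≠ 0, so this unfolding has rank ≥ 3; CP rank is at least every unfolding rank, so rank(T) ≥ 3. (This is only a lower bound: in general the CP rank may exceed every unfolding rank, so we still need to exhibit 3 rank-1 terms summing to T.)
Upper bound: T is a sum of 3 rank-1 terms, T = [1, -2] (x) [0, 2, 1] (x) [1, 2, -1] + [1, -1] (x) [1, 0, 1] (x) [0, -4, 4] + [1, -1] (x) [1, 1, -1] (x) [-8, -4, 0] (written with every a and b primitive with positive leading entry and the scale carried by c; CP decompositions are not unique, and this one is verified by expanding entrywise), so rank(T) ≤ 3.
These bounds meet, so rank(T) = 3.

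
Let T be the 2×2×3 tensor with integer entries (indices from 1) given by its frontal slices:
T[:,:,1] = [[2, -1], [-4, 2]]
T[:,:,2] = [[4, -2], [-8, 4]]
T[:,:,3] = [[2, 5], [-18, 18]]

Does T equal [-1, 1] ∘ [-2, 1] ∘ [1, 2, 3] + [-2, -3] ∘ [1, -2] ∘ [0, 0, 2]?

No

Reconstruct entry (2,1,1) from the claimed factors: Σₗ aₗ[2]bₗ[1]cₗ[1] = (1)·(-2)·(1) + (-3)·(1)·(0) = -2, but T[2,1,1] = -4. The claim is false.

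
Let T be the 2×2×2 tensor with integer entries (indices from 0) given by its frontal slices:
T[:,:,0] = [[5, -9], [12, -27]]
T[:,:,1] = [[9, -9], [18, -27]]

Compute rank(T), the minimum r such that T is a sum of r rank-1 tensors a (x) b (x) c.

Lower bound: the mode-1 unfolding of T (rows indexed by i, columns by (j,k) = (0,0), (0,1), (1,0), (1,1)) is [[5, 9, -9, -9], [12, 18, -27, -27]].
There the 2×2 minor on rows i ∈ {0, 1}, columns (j,k) ∈ {(0,0), (0,1)} is det [[5, 9], [12, 18]] = -18 ≠ 0, so this unfolding has rank ≥ 2; CP rank is at least every unfolding rank, so rank(T) ≥ 2. (This is only a lower bound: in general the CP rank may exceed every unfolding rank, so we still need to exhibit 2 rank-1 terms summing to T.)
Upper bound — finding two terms. Write S_k = T[:,:,k] for the frontal slices: S₀ = [[5, -9], [12, -27]], S₁ = [[9, -9], [18, -27]].
If T = a₁ (x) b₁ (x) c₁ + a₂ (x) b₂ (x) c₂ then each S_k = c₁[k]·a₁b₁ᵀ + c₂[k]·a₂b₂ᵀ. S₀ and S₁ are linearly independent, so a₁b₁ᵀ and a₂b₂ᵀ must span the same plane of matrices: they are the rank-1 matrices of the form x·S₀ + y·S₁.
det(x·S₀ + y·S₁) is −27·x² − 108·xy − 81·y² = (-27)·(x + 3·y)(x + y), vanishing at (x:y) = (3:-1) and (1:-1).
M₁ = 3·S₀ − S₁ = [[6, -18], [18, -54]] = 6·[1, 3][1, -3]ᵀ and M₂ = S₀ − S₁ = [[-4, 0], [-6, 0]] = (-2)·[2, 3][1, 0]ᵀ, so take a₁ = [1, 3], b₁ = [1, -3], a₂ = [2, 3], b₂ = [1, 0].
Each slice is an integer combination of E₁ = a₁b₁ᵀ and E₂ = a₂b₂ᵀ: S₀ = 3·E₁ + E₂, S₁ = 3·E₁ + 3·E₂; reading off coefficients, c₁ = [3, 3] and c₂ = [1, 3].
Hence T = [1, 3] (x) [1, -3] (x) [3, 3] + [2, 3] (x) [1, 0] (x) [1, 3], so rank(T) ≤ 2.
These bounds meet, so rank(T) = 2.
Check entry T[0,0,1] = 9: (1)·(1)·(3) + (2)·(1)·(3) = 9.

2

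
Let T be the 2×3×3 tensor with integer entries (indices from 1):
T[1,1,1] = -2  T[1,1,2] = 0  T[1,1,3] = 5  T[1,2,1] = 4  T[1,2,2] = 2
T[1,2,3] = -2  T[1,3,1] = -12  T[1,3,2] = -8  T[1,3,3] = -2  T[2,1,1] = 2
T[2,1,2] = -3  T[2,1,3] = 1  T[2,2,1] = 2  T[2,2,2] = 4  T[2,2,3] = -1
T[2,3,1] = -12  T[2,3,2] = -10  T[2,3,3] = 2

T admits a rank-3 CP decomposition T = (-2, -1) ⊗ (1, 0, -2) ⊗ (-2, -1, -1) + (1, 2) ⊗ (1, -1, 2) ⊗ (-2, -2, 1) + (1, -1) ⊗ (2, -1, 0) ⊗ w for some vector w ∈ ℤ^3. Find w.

w = (-2, 0, 1)

Subtract the known terms from T to get the rank-1 residual R = (1, -1) ⊗ (2, -1, 0) ⊗ w, so R[i,j,k] = a[i]·b[j]·w[k]. Pick indices with nonzero a[1]·b[1] = (1)·(2) = 2. Only the fibre through (1,1,·) is needed: R[1,1,:] = T[1,1,:] − Σₗ aₗ[1]bₗ[1]cₗ = [-2, 0, 5] − (-2)·(1)·(-2, -1, -1) − (1)·(1)·(-2, -2, 1) = [-4, 0, 2]. Then w[k] = R[1,1,k] / 2 for each k, giving w = [-4, 0, 2] / 2 = (-2, 0, 1).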